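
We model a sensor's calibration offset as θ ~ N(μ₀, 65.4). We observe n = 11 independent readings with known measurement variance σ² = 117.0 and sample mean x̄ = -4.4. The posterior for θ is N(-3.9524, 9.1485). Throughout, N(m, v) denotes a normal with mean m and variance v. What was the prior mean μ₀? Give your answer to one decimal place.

The posterior mean is a precision-weighted average: μ_n = (τ₀μ₀ + τ_data·x̄)/(τ₀+τ_data), with τ₀=1/σ₀² and τ_data=n/σ².
Here τ₀ = 1/65.4 = 0.015291 and τ_data = 11/117.0 = 0.094017, so τ_n = 0.109308.
Rearranging for μ₀: μ₀ = (μ_n·τ_n − τ_data·x̄)/τ₀ = (-3.9524·0.109308 − 0.094017·-4.4) / 0.015291 = -0.018354/0.015291 ≈ -1.2.

μ₀ = -1.2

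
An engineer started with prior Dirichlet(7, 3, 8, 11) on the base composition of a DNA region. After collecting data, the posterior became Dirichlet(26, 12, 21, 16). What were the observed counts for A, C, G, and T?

counts (19, 9, 13, 5)

For a Dirichlet(α) prior with multinomial counts c, the posterior is Dirichlet(α + c) componentwise.
Counts are posterior − prior componentwise: 26−7=19, 12−3=9, 21−8=13, 16−11=5.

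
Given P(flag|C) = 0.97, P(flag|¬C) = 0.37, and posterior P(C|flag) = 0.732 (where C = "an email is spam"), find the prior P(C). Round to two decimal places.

P(C) = 0.51

In odds form, posterior odds = prior odds × likelihood ratio, so prior odds = posterior odds ÷ LR.
Posterior odds = 0.732/(1−0.732) = 2.7313. LR = 0.97/0.37 = 2.6216.
Prior odds = 2.7313/2.6216 = 1.0418, so P(C) = 1.0418/(1+1.0418) ≈ 0.51.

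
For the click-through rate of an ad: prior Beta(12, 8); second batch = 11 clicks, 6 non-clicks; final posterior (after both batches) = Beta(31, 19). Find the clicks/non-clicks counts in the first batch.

8 clicks and 5 non-clicks

Sequential conjugate updates are equivalent to a single update on the pooled data, so total successes = posterior α − prior α and total failures = posterior β − prior β.
Total across both batches: 31−12=19 clicks, 19−8=11 non-clicks.
Subtract the second batch: 19−11=8 clicks and 11−6=5 non-clicks.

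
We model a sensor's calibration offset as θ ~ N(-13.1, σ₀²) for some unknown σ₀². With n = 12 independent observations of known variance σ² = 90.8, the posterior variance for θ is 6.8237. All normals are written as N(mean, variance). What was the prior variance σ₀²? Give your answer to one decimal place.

Posterior precision equals prior precision plus data precision: 1/σ_n² = 1/σ₀² + n/σ².
So 1/σ₀² = 1/6.8237 − 12/90.8 = 0.146548 − 0.132159 = 0.014389.
Hence σ₀² = 1/0.014389 ≈ 69.5.

σ₀² = 69.5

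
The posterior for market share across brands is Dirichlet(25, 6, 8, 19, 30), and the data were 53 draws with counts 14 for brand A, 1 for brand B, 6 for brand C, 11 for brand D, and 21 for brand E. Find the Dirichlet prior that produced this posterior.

For a Dirichlet(α) prior with multinomial counts c, the posterior is Dirichlet(α + c) componentwise.
Subtract each count from the matching posterior parameter: 25−14=11, 6−1=5, 8−6=2, 19−11=8, 30−21=9.

Dirichlet(11, 5, 2, 8, 9)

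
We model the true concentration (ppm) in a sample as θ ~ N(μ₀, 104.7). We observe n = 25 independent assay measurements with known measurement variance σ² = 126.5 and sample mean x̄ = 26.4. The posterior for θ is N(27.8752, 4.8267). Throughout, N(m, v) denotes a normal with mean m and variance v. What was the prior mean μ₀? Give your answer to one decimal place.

The posterior mean is a precision-weighted average: μ_n = (τ₀μ₀ + τ_data·x̄)/(τ₀+τ_data), with τ₀=1/σ₀² and τ_data=n/σ².
Here τ₀ = 1/104.7 = 0.009551 and τ_data = 25/126.5 = 0.197628, so τ_n = 0.207179.
Rearranging for μ₀: μ₀ = (μ_n·τ_n − τ_data·x̄)/τ₀ = (27.8752·0.207179 − 0.197628·26.4) / 0.009551 = 0.557777/0.009551 ≈ 58.4.

μ₀ = 58.4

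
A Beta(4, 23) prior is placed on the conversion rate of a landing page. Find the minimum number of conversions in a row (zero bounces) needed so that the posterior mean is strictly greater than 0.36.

k = 9

After k conversions and 0 bounces the posterior is Beta(4+k, 23), with mean (4+k)/(4+23+k).
Set (4+k)/(27+k) > 0.36 and solve: k > (0.36·27 − 4)/(1 − 0.36) = 8.938.
The smallest integer exceeding 8.938 is 9, and checking k=9: (13)/(36) = 0.3611 > 0.36.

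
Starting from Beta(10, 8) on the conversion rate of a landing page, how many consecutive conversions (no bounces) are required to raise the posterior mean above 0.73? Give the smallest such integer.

k = 12

After k conversions and 0 bounces the posterior is Beta(10+k, 8), with mean (10+k)/(10+8+k).
Set (10+k)/(18+k) > 0.73 and solve: k > (0.73·18 − 10)/(1 − 0.73) = 11.630.
The smallest integer exceeding 11.630 is 12, and checking k=12: (22)/(30) = 0.7333 > 0.73.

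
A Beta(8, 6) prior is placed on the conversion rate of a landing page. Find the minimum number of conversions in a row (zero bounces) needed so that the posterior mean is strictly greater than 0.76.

k = 12

After k conversions and 0 bounces the posterior is Beta(8+k, 6), with mean (8+k)/(8+6+k).
Set (8+k)/(14+k) > 0.76 and solve: k > (0.76·14 − 8)/(1 − 0.76) = 11.000.
The smallest integer exceeding 11.000 is 12, and checking k=12: (20)/(26) = 0.7692 > 0.76.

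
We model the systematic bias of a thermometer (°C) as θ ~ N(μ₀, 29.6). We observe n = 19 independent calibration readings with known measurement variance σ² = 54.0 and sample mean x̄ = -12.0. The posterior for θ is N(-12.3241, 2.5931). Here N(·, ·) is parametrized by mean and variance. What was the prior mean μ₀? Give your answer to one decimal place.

With known observation variance, the Normal–Normal posterior has precision τ_n = τ₀ + n/σ² and mean μ_n = (τ₀μ₀ + (n/σ²)x̄)/τ_n.
Here τ₀ = 1/29.6 = 0.033784 and τ_data = 19/54.0 = 0.351852, so τ_n = 0.385636.
Rearranging for μ₀: μ₀ = (μ_n·τ_n − τ_data·x̄)/τ₀ = (-12.3241·0.385636 − 0.351852·-12.0) / 0.033784 = -0.530393/0.033784 ≈ -15.7.

μ₀ = -15.7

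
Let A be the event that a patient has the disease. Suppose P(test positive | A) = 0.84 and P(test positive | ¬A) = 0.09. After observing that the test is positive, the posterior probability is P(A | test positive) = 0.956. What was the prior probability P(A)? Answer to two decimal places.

Bayes' rule in odds form gives O(A|E) = O(A)·[P(E|A)/P(E|¬A)], hence O(A) = O(A|E)/LR.
Posterior odds = 0.956/(1−0.956) = 21.7273. LR = 0.84/0.09 = 9.3333.
Prior odds = 21.7273/9.3333 = 2.3279, so P(A) = 2.3279/(1+2.3279) ≈ 0.70.

P(A) = 0.70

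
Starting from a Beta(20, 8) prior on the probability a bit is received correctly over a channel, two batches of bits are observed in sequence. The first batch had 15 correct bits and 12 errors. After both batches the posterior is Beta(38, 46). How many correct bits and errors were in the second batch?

3 correct bits and 26 errors

Sequential conjugate updates are equivalent to a single update on the pooled data, so total successes = posterior α − prior α and total failures = posterior β − prior β.
Total across both batches: 38−20=18 correct bits, 46−8=38 errors.
Subtract the first batch: 18−15=3 correct bits and 38−12=26 errors.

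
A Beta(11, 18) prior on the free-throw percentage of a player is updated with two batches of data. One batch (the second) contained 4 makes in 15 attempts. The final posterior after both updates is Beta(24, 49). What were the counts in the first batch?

Sequential conjugate updates are equivalent to a single update on the pooled data, so total successes = posterior α − prior α and total failures = posterior β − prior β.
Total across both batches: 24−11=13 makes, 49−18=31 misses.
Subtract the second batch: 13−4=9 makes and 31−11=20 misses.

9 makes and 20 misses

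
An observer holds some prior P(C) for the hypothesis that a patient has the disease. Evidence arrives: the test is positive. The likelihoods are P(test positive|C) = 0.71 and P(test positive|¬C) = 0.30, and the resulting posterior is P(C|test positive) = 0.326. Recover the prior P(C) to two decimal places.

P(C) = 0.17

Bayes' rule in odds form gives O(C|E) = O(C)·[P(E|C)/P(E|¬C)], hence O(C) = O(C|E)/LR.
Posterior odds = 0.326/(1−0.326) = 0.4837. LR = 0.71/0.30 = 2.3667.
Prior odds = 0.4837/2.3667 = 0.2044, so P(C) = 0.2044/(1+0.2044) ≈ 0.17.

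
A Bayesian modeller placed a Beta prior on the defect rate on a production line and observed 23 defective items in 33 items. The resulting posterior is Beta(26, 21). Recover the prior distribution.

Beta(3, 11)

Beta is conjugate to the binomial likelihood: posterior = Beta(a+s, b+f).
So a = 26 − 23 = 3 and b = 21 − 10 = 11.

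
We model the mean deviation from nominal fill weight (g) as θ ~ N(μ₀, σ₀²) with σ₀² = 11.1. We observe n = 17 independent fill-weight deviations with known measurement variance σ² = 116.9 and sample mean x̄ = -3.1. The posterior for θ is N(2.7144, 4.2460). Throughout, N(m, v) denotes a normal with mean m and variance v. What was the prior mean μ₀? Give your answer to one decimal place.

μ₀ = 12.1

The posterior mean is a precision-weighted average: μ_n = (τ₀μ₀ + τ_data·x̄)/(τ₀+τ_data), with τ₀=1/σ₀² and τ_data=n/σ².
Here τ₀ = 1/11.1 = 0.090090 and τ_data = 17/116.9 = 0.145423, so τ_n = 0.235513.
Rearranging for μ₀: μ₀ = (μ_n·τ_n − τ_data·x̄)/τ₀ = (2.7144·0.235513 − 0.145423·-3.1) / 0.090090 = 1.090088/0.090090 ≈ 12.1.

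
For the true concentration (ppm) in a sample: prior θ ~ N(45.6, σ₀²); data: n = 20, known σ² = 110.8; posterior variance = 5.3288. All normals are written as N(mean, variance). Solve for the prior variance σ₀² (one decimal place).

σ₀² = 139.8

For the Normal–Normal model with known σ², precisions add: τ_n = τ₀ + n/σ².
So 1/σ₀² = 1/5.3288 − 20/110.8 = 0.187660 − 0.180505 = 0.007155.
Hence σ₀² = 1/0.007155 ≈ 139.8.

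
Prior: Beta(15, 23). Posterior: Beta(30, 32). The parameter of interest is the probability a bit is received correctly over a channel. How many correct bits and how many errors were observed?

Beta is conjugate to the binomial likelihood: posterior = Beta(α+s, β+f).
So s = 30 − 15 = 15 and f = 32 − 23 = 9.

15 correct bits and 9 errors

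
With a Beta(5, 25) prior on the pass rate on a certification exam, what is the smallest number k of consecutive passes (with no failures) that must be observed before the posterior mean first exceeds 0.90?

After k passes and 0 failures the posterior is Beta(5+k, 25), with mean (5+k)/(5+25+k).
Set (5+k)/(30+k) > 0.90 and solve: k > (0.90·30 − 5)/(1 − 0.90) = 220.000.
The smallest integer exceeding 220.000 is 221.

k = 221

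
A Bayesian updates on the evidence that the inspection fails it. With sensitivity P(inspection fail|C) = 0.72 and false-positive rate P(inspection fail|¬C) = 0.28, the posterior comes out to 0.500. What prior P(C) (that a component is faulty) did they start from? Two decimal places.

Bayes' rule in odds form gives O(C|E) = O(C)·[P(E|C)/P(E|¬C)], hence O(C) = O(C|E)/LR.
Posterior odds = 0.500/(1−0.500) = 1.0000. LR = 0.72/0.28 = 2.5714.
Prior odds = 1.0000/2.5714 = 0.3889, so P(C) = 0.3889/(1+0.3889) ≈ 0.28.

P(C) = 0.28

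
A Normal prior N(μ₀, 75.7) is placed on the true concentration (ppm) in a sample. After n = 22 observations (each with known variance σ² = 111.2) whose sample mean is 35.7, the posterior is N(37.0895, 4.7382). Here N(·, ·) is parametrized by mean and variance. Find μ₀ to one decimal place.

The posterior mean is a precision-weighted average: μ_n = (τ₀μ₀ + τ_data·x̄)/(τ₀+τ_data), with τ₀=1/σ₀² and τ_data=n/σ².
Here τ₀ = 1/75.7 = 0.013210 and τ_data = 22/111.2 = 0.197842, so τ_n = 0.211052.
Rearranging for μ₀: μ₀ = (μ_n·τ_n − τ_data·x̄)/τ₀ = (37.0895·0.211052 − 0.197842·35.7) / 0.013210 = 0.764854/0.013210 ≈ 57.9.

μ₀ = 57.9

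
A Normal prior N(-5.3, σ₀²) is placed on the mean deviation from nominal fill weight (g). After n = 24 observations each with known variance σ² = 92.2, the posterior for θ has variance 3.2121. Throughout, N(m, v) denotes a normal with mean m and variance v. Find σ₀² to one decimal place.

σ₀² = 19.6

Posterior precision equals prior precision plus data precision: 1/σ_n² = 1/σ₀² + n/σ².
So 1/σ₀² = 1/3.2121 − 24/92.2 = 0.311323 − 0.260304 = 0.051019.
Hence σ₀² = 1/0.051019 ≈ 19.6.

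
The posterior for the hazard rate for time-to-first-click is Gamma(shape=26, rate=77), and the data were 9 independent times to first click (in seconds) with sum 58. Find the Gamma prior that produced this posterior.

Gamma(shape=17, rate=19)

For an exponential likelihood with a Gamma(α, β) prior on the rate, n observations with total T give posterior Gamma(α+n, β+T).
So α = 26 − 9 = 17 and β = 77 − 58 = 19.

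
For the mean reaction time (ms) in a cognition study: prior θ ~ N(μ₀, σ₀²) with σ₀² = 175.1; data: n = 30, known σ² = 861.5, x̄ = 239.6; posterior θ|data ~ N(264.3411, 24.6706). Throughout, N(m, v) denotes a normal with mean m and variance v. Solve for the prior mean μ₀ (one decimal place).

With known observation variance, the Normal–Normal posterior has precision τ_n = τ₀ + n/σ² and mean μ_n = (τ₀μ₀ + (n/σ²)x̄)/τ_n.
Here τ₀ = 1/175.1 = 0.005711 and τ_data = 30/861.5 = 0.034823, so τ_n = 0.040534.
Rearranging for μ₀: μ₀ = (μ_n·τ_n − τ_data·x̄)/τ₀ = (264.3411·0.040534 − 0.034823·239.6) / 0.005711 = 2.371211/0.005711 ≈ 415.2.

μ₀ = 415.2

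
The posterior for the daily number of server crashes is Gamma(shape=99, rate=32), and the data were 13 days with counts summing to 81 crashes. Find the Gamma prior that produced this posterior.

A Gamma(α, β) prior (rate parametrization) on a Poisson rate with n observations summing to S gives posterior Gamma(α+S, β+n).
So α = 99 − 81 = 18 and β = 32 − 13 = 19.

Gamma(shape=18, rate=19)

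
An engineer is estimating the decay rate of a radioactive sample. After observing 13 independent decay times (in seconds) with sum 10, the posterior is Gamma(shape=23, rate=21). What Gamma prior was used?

Gamma(shape=10, rate=11)

Gamma–exponential conjugacy: posterior shape = α + n, posterior rate = β + Σtᵢ.
So α = 23 − 13 = 10 and β = 21 − 10 = 11.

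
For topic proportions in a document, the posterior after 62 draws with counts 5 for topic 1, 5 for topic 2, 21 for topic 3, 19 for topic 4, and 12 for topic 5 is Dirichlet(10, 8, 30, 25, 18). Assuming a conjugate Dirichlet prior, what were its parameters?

Dirichlet(5, 3, 9, 6, 6)

For a Dirichlet(α) prior with multinomial counts c, the posterior is Dirichlet(α + c) componentwise.
Subtract each count from the matching posterior parameter: 10−5=5, 8−5=3, 30−21=9, 25−19=6, 18−12=6.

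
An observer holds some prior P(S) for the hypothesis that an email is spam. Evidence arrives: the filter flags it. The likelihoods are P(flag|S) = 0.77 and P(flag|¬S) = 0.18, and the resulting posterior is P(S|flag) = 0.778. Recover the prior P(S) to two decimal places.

P(S) = 0.45

In odds form, posterior odds = prior odds × likelihood ratio, so prior odds = posterior odds ÷ LR.
Posterior odds = 0.778/(1−0.778) = 3.5045. LR = 0.77/0.18 = 4.2778.
Prior odds = 3.5045/4.2778 = 0.8192, so P(S) = 0.8192/(1+0.8192) ≈ 0.45.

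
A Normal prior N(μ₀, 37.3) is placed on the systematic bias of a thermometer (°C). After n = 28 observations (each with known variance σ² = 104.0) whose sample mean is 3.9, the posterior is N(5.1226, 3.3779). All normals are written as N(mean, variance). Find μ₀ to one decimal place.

With known observation variance, the Normal–Normal posterior has precision τ_n = τ₀ + n/σ² and mean μ_n = (τ₀μ₀ + (n/σ²)x̄)/τ_n.
Here τ₀ = 1/37.3 = 0.026810 and τ_data = 28/104.0 = 0.269231, so τ_n = 0.296041.
Rearranging for μ₀: μ₀ = (μ_n·τ_n − τ_data·x̄)/τ₀ = (5.1226·0.296041 − 0.269231·3.9) / 0.026810 = 0.466499/0.026810 ≈ 17.4.

μ₀ = 17.4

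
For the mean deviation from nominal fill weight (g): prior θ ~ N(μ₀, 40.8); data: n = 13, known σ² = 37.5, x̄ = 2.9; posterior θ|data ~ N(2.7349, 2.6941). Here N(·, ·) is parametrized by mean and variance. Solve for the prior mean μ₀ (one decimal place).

The posterior mean is a precision-weighted average: μ_n = (τ₀μ₀ + τ_data·x̄)/(τ₀+τ_data), with τ₀=1/σ₀² and τ_data=n/σ².
Here τ₀ = 1/40.8 = 0.024510 and τ_data = 13/37.5 = 0.346667, so τ_n = 0.371177.
Rearranging for μ₀: μ₀ = (μ_n·τ_n − τ_data·x̄)/τ₀ = (2.7349·0.371177 − 0.346667·2.9) / 0.024510 = 0.009798/0.024510 ≈ 0.4.

μ₀ = 0.4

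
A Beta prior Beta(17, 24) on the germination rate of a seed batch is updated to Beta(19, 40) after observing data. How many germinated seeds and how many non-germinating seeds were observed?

Beta is conjugate to the binomial likelihood: posterior = Beta(α+s, β+f).
So s = 19 − 17 = 2 and f = 40 − 24 = 16.

2 germinated seeds and 16 non-germinating seeds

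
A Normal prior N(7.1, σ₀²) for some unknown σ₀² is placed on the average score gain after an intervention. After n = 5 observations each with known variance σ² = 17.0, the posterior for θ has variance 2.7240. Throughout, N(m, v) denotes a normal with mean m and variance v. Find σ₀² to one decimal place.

Posterior precision equals prior precision plus data precision: 1/σ_n² = 1/σ₀² + n/σ².
So 1/σ₀² = 1/2.7240 − 5/17.0 = 0.367107 − 0.294118 = 0.072989.
Hence σ₀² = 1/0.072989 ≈ 13.7.

σ₀² = 13.7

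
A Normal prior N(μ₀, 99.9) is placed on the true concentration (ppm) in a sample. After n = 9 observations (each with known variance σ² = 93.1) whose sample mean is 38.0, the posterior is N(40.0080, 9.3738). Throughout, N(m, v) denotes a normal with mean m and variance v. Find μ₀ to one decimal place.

μ₀ = 59.4

With known observation variance, the Normal–Normal posterior has precision τ_n = τ₀ + n/σ² and mean μ_n = (τ₀μ₀ + (n/σ²)x̄)/τ_n.
Here τ₀ = 1/99.9 = 0.010010 and τ_data = 9/93.1 = 0.096670, so τ_n = 0.106680.
Rearranging for μ₀: μ₀ = (μ_n·τ_n − τ_data·x̄)/τ₀ = (40.0080·0.106680 − 0.096670·38.0) / 0.010010 = 0.594593/0.010010 ≈ 59.4.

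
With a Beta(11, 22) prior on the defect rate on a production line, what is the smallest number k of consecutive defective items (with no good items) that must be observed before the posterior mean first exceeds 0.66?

k = 32

After k defective items and 0 good items the posterior is Beta(11+k, 22), with mean (11+k)/(11+22+k).
Set (11+k)/(33+k) > 0.66 and solve: k > (0.66·33 − 11)/(1 − 0.66) = 31.706.
The smallest integer exceeding 31.706 is 32.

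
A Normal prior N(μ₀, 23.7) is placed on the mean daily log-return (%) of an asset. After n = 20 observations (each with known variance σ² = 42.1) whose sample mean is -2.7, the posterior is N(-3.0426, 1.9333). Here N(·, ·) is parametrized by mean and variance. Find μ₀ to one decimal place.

With known observation variance, the Normal–Normal posterior has precision τ_n = τ₀ + n/σ² and mean μ_n = (τ₀μ₀ + (n/σ²)x̄)/τ_n.
Here τ₀ = 1/23.7 = 0.042194 and τ_data = 20/42.1 = 0.475059, so τ_n = 0.517253.
Rearranging for μ₀: μ₀ = (μ_n·τ_n − τ_data·x̄)/τ₀ = (-3.0426·0.517253 − 0.475059·-2.7) / 0.042194 = -0.291135/0.042194 ≈ -6.9.

μ₀ = -6.9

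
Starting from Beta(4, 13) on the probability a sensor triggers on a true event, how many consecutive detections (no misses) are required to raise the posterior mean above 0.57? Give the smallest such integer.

After k detections and 0 misses the posterior is Beta(4+k, 13), with mean (4+k)/(4+13+k).
Set (4+k)/(17+k) > 0.57 and solve: k > (0.57·17 − 4)/(1 − 0.57) = 13.233.
The smallest integer exceeding 13.233 is 14, and checking k=14: (18)/(31) = 0.5806 > 0.57.

k = 14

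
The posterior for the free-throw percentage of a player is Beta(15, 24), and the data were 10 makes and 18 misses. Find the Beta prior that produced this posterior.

Beta(5, 6)

Under Beta–binomial conjugacy the posterior parameters are (a+s, b+f).
Subtract the data counts: 15−10=5, 24−18=6.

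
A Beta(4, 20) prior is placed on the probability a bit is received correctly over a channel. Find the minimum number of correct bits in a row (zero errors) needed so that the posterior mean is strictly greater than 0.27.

After k correct bits and 0 errors the posterior is Beta(4+k, 20), with mean (4+k)/(4+20+k).
Set (4+k)/(24+k) > 0.27 and solve: k > (0.27·24 − 4)/(1 − 0.27) = 3.397.
The smallest integer exceeding 3.397 is 4, and checking k=4: (8)/(28) = 0.2857 > 0.27.

k = 4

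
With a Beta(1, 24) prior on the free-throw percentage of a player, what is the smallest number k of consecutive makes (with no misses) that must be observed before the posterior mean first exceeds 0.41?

k = 16

After k makes and 0 misses the posterior is Beta(1+k, 24), with mean (1+k)/(1+24+k).
Set (1+k)/(25+k) > 0.41 and solve: k > (0.41·25 − 1)/(1 − 0.41) = 15.678.
The smallest integer exceeding 15.678 is 16.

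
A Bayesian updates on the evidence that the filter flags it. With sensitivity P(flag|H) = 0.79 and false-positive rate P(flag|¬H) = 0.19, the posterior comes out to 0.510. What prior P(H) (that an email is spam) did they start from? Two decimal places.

P(H) = 0.20

In odds form, posterior odds = prior odds × likelihood ratio, so prior odds = posterior odds ÷ LR.
Posterior odds = 0.510/(1−0.510) = 1.0408. LR = 0.79/0.19 = 4.1579.
Prior odds = 1.0408/4.1579 = 0.2503, so P(H) = 0.2503/(1+0.2503) ≈ 0.20.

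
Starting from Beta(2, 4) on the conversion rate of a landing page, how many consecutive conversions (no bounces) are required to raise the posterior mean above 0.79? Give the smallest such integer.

After k conversions and 0 bounces the posterior is Beta(2+k, 4), with mean (2+k)/(2+4+k).
Set (2+k)/(6+k) > 0.79 and solve: k > (0.79·6 − 2)/(1 − 0.79) = 13.048.
The smallest integer exceeding 13.048 is 14, and checking k=14: (16)/(20) = 0.8000 > 0.79.

k = 14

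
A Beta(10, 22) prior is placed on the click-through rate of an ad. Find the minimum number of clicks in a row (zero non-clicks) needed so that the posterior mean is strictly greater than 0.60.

After k clicks and 0 non-clicks the posterior is Beta(10+k, 22), with mean (10+k)/(10+22+k).
Set (10+k)/(32+k) > 0.60 and solve: k > (0.60·32 − 10)/(1 − 0.60) = 23.000.
The smallest integer exceeding 23.000 is 24.

k = 24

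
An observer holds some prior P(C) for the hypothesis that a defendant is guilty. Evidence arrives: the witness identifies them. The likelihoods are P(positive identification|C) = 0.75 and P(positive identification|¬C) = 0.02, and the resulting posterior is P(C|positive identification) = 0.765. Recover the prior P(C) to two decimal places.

Bayes' rule in odds form gives O(C|E) = O(C)·[P(E|C)/P(E|¬C)], hence O(C) = O(C|E)/LR.
Posterior odds = 0.765/(1−0.765) = 3.2553. LR = 0.75/0.02 = 37.5000.
Prior odds = 3.2553/37.5000 = 0.0868, so P(C) = 0.0868/(1+0.0868) ≈ 0.08.

P(C) = 0.08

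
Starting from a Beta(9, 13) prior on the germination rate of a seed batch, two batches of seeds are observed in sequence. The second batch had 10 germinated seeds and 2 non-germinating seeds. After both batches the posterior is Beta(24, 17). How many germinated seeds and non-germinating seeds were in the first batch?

5 germinated seeds and 2 non-germinating seeds

Sequential conjugate updates are equivalent to a single update on the pooled data, so total successes = posterior α − prior α and total failures = posterior β − prior β.
Total across both batches: 24−9=15 germinated seeds, 17−13=4 non-germinating seeds.
Subtract the second batch: 15−10=5 germinated seeds and 4−2=2 non-germinating seeds.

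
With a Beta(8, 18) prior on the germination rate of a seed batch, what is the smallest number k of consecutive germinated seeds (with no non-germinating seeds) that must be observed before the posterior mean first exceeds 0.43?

k = 6

After k germinated seeds and 0 non-germinating seeds the posterior is Beta(8+k, 18), with mean (8+k)/(8+18+k).
Set (8+k)/(26+k) > 0.43 and solve: k > (0.43·26 − 8)/(1 − 0.43) = 5.579.
The smallest integer exceeding 5.579 is 6, and checking k=6: (14)/(32) = 0.4375 > 0.43.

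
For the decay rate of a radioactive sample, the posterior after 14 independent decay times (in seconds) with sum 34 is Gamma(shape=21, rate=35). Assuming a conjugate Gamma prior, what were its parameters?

Gamma–exponential conjugacy: posterior shape = α + n, posterior rate = β + Σtᵢ.
So α = 21 − 14 = 7 and β = 35 − 34 = 1.

Gamma(shape=7, rate=1)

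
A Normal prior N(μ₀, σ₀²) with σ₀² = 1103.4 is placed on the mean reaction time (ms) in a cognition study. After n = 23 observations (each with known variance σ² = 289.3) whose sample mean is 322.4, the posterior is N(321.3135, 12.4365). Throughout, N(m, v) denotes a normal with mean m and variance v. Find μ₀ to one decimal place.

The posterior mean is a precision-weighted average: μ_n = (τ₀μ₀ + τ_data·x̄)/(τ₀+τ_data), with τ₀=1/σ₀² and τ_data=n/σ².
Here τ₀ = 1/1103.4 = 0.000906 and τ_data = 23/289.3 = 0.079502, so τ_n = 0.080408.
Rearranging for μ₀: μ₀ = (μ_n·τ_n − τ_data·x̄)/τ₀ = (321.3135·0.080408 − 0.079502·322.4) / 0.000906 = 0.204731/0.000906 ≈ 226.0.

μ₀ = 226.0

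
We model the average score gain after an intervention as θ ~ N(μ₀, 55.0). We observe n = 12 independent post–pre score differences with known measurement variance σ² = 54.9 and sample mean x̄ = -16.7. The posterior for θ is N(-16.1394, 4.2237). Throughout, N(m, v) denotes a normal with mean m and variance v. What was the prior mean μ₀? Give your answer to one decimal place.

The posterior mean is a precision-weighted average: μ_n = (τ₀μ₀ + τ_data·x̄)/(τ₀+τ_data), with τ₀=1/σ₀² and τ_data=n/σ².
Here τ₀ = 1/55.0 = 0.018182 and τ_data = 12/54.9 = 0.218579, so τ_n = 0.236761.
Rearranging for μ₀: μ₀ = (μ_n·τ_n − τ_data·x̄)/τ₀ = (-16.1394·0.236761 − 0.218579·-16.7) / 0.018182 = -0.170911/0.018182 ≈ -9.4.

μ₀ = -9.4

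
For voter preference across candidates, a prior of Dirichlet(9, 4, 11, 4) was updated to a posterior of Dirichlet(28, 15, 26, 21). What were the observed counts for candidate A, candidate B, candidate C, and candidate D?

For a Dirichlet(α) prior with multinomial counts c, the posterior is Dirichlet(α + c) componentwise.
Counts are posterior − prior componentwise: 28−9=19, 15−4=11, 26−11=15, 21−4=17.

counts (19, 11, 15, 17)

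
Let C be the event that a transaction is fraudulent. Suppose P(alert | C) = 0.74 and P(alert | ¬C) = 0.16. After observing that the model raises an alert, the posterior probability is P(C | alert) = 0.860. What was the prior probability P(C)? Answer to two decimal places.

In odds form, posterior odds = prior odds × likelihood ratio, so prior odds = posterior odds ÷ LR.
Posterior odds = 0.860/(1−0.860) = 6.1429. LR = 0.74/0.16 = 4.6250.
Prior odds = 6.1429/4.6250 = 1.3282, so P(C) = 1.3282/(1+1.3282) ≈ 0.57.

P(C) = 0.57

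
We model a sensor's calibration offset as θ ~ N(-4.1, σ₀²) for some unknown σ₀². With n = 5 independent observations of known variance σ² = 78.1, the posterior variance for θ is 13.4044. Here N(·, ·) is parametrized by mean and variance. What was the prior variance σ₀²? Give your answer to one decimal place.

Posterior precision equals prior precision plus data precision: 1/σ_n² = 1/σ₀² + n/σ².
So 1/σ₀² = 1/13.4044 − 5/78.1 = 0.074602 − 0.064020 = 0.010582.
Hence σ₀² = 1/0.010582 ≈ 94.5.

σ₀² = 94.5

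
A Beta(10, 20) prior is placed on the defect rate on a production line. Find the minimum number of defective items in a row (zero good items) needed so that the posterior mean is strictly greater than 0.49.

k = 10

After k defective items and 0 good items the posterior is Beta(10+k, 20), with mean (10+k)/(10+20+k).
Set (10+k)/(30+k) > 0.49 and solve: k > (0.49·30 − 10)/(1 − 0.49) = 9.216.
The smallest integer exceeding 9.216 is 10.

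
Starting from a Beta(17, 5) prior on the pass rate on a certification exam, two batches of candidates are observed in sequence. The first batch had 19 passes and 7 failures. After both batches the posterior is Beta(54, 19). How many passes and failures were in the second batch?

18 passes and 7 failures

Sequential conjugate updates are equivalent to a single update on the pooled data, so total successes = posterior α − prior α and total failures = posterior β − prior β.
Total across both batches: 54−17=37 passes, 19−5=14 failures.
Subtract the first batch: 37−19=18 passes and 14−7=7 failures.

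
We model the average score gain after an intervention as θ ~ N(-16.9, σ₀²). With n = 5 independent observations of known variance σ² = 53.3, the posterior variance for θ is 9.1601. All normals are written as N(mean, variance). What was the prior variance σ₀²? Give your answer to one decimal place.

For the Normal–Normal model with known σ², precisions add: τ_n = τ₀ + n/σ².
So 1/σ₀² = 1/9.1601 − 5/53.3 = 0.109169 − 0.093809 = 0.015360.
Hence σ₀² = 1/0.015360 ≈ 65.1.

σ₀² = 65.1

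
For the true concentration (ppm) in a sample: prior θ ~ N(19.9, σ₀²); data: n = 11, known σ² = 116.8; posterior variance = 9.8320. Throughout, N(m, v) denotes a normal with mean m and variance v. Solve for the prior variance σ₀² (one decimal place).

σ₀² = 132.8

For the Normal–Normal model with known σ², precisions add: τ_n = τ₀ + n/σ².
So 1/σ₀² = 1/9.8320 − 11/116.8 = 0.101709 − 0.094178 = 0.007531.
Hence σ₀² = 1/0.007531 ≈ 132.8.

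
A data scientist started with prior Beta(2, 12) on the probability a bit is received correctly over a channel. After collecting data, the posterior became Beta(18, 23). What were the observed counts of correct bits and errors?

16 correct bits and 11 errors

Under Beta–binomial conjugacy the posterior parameters are (a+s, b+f).
So s = 18 − 2 = 16 and f = 23 − 12 = 11.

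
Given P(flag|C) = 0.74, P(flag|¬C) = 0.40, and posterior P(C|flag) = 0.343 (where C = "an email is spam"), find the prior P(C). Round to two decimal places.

P(C) = 0.22

In odds form, posterior odds = prior odds × likelihood ratio, so prior odds = posterior odds ÷ LR.
Posterior odds = 0.343/(1−0.343) = 0.5221. LR = 0.74/0.40 = 1.8500.
Prior odds = 0.5221/1.8500 = 0.2822, so P(C) = 0.2822/(1+0.2822) ≈ 0.22.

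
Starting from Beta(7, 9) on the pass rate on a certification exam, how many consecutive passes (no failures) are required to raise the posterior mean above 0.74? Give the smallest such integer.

After k passes and 0 failures the posterior is Beta(7+k, 9), with mean (7+k)/(7+9+k).
Set (7+k)/(16+k) > 0.74 and solve: k > (0.74·16 − 7)/(1 − 0.74) = 18.615.
The smallest integer exceeding 18.615 is 19.

k = 19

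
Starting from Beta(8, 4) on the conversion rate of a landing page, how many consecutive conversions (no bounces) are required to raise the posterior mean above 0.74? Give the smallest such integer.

k = 4

After k conversions and 0 bounces the posterior is Beta(8+k, 4), with mean (8+k)/(8+4+k).
Set (8+k)/(12+k) > 0.74 and solve: k > (0.74·12 − 8)/(1 − 0.74) = 3.385.
The smallest integer exceeding 3.385 is 4.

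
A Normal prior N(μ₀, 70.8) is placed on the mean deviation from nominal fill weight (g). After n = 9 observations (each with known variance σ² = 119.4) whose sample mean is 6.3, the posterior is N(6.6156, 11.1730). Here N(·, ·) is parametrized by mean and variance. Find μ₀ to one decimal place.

The posterior mean is a precision-weighted average: μ_n = (τ₀μ₀ + τ_data·x̄)/(τ₀+τ_data), with τ₀=1/σ₀² and τ_data=n/σ².
Here τ₀ = 1/70.8 = 0.014124 and τ_data = 9/119.4 = 0.075377, so τ_n = 0.089501.
Rearranging for μ₀: μ₀ = (μ_n·τ_n − τ_data·x̄)/τ₀ = (6.6156·0.089501 − 0.075377·6.3) / 0.014124 = 0.117228/0.014124 ≈ 8.3.

μ₀ = 8.3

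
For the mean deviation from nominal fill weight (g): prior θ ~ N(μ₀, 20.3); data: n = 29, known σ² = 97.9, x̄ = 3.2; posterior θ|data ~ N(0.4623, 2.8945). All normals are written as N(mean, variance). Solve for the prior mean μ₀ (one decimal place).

The posterior mean is a precision-weighted average: μ_n = (τ₀μ₀ + τ_data·x̄)/(τ₀+τ_data), with τ₀=1/σ₀² and τ_data=n/σ².
Here τ₀ = 1/20.3 = 0.049261 and τ_data = 29/97.9 = 0.296221, so τ_n = 0.345482.
Rearranging for μ₀: μ₀ = (μ_n·τ_n − τ_data·x̄)/τ₀ = (0.4623·0.345482 − 0.296221·3.2) / 0.049261 = -0.788191/0.049261 ≈ -16.0.

μ₀ = -16.0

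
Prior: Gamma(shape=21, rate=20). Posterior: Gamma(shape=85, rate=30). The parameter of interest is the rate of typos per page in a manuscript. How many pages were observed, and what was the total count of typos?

n = 10 pages with total 64 typos

A Gamma(α, β) prior (rate parametrization) on a Poisson rate with n observations summing to S gives posterior Gamma(α+S, β+n).
Matching: Σxᵢ = 85 − 21 = 64 and n = 30 − 20 = 10.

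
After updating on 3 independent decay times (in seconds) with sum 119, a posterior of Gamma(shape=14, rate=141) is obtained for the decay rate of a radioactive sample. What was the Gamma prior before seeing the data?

Gamma(shape=11, rate=22)

For an exponential likelihood with a Gamma(α, β) prior on the rate, n observations with total T give posterior Gamma(α+n, β+T).
So α = 14 − 3 = 11 and β = 141 − 119 = 22.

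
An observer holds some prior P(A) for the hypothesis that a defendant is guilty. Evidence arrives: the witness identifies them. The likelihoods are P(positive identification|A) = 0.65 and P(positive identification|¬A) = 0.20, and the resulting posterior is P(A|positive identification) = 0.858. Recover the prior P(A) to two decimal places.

P(A) = 0.65

Bayes' rule in odds form gives O(A|E) = O(A)·[P(E|A)/P(E|¬A)], hence O(A) = O(A|E)/LR.
Posterior odds = 0.858/(1−0.858) = 6.0423. LR = 0.65/0.20 = 3.2500.
Prior odds = 6.0423/3.2500 = 1.8592, so P(A) = 1.8592/(1+1.8592) ≈ 0.65.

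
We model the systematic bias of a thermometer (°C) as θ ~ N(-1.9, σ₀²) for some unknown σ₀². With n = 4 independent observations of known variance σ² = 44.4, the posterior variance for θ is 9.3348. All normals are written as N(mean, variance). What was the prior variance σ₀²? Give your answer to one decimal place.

For the Normal–Normal model with known σ², precisions add: τ_n = τ₀ + n/σ².
So 1/σ₀² = 1/9.3348 − 4/44.4 = 0.107126 − 0.090090 = 0.017036.
Hence σ₀² = 1/0.017036 ≈ 58.7.

σ₀² = 58.7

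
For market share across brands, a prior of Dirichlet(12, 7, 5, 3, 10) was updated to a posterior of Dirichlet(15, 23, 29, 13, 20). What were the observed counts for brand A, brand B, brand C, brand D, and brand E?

counts (3, 16, 24, 10, 10)

For a Dirichlet(α) prior with multinomial counts c, the posterior is Dirichlet(α + c) componentwise.
Counts are posterior − prior componentwise: 15−12=3, 23−7=16, 29−5=24, 13−3=10, 20−10=10.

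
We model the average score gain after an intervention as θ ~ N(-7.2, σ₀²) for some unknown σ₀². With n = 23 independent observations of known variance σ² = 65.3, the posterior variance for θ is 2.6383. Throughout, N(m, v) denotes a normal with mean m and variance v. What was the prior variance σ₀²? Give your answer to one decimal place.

σ₀² = 37.3

For the Normal–Normal model with known σ², precisions add: τ_n = τ₀ + n/σ².
So 1/σ₀² = 1/2.6383 − 23/65.3 = 0.379032 − 0.352221 = 0.026811.
Hence σ₀² = 1/0.026811 ≈ 37.3.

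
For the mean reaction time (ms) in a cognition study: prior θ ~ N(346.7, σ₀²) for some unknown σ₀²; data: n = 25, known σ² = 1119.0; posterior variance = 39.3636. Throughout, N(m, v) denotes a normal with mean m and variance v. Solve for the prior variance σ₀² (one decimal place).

σ₀² = 326.5

For the Normal–Normal model with known σ², precisions add: τ_n = τ₀ + n/σ².
So 1/σ₀² = 1/39.3636 − 25/1119.0 = 0.025404 − 0.022341 = 0.003063.
Hence σ₀² = 1/0.003063 ≈ 326.5.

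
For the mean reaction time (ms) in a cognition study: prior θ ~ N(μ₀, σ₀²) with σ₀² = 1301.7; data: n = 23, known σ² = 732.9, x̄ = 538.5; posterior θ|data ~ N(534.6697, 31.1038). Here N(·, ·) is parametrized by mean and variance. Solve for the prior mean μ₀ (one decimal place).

μ₀ = 378.2

The posterior mean is a precision-weighted average: μ_n = (τ₀μ₀ + τ_data·x̄)/(τ₀+τ_data), with τ₀=1/σ₀² and τ_data=n/σ².
Here τ₀ = 1/1301.7 = 0.000768 and τ_data = 23/732.9 = 0.031382, so τ_n = 0.032150.
Rearranging for μ₀: μ₀ = (μ_n·τ_n − τ_data·x̄)/τ₀ = (534.6697·0.032150 − 0.031382·538.5) / 0.000768 = 0.290424/0.000768 ≈ 378.2.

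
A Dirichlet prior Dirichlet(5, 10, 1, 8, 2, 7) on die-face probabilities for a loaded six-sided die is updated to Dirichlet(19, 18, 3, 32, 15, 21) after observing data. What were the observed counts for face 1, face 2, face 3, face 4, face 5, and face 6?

For a Dirichlet(α) prior with multinomial counts c, the posterior is Dirichlet(α + c) componentwise.
Counts are posterior − prior componentwise: 19−5=14, 18−10=8, 3−1=2, 32−8=24, 15−2=13, 21−7=14.

counts (14, 8, 2, 24, 13, 14)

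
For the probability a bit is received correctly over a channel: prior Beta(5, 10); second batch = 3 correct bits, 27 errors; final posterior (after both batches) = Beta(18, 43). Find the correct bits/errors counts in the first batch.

Sequential conjugate updates are equivalent to a single update on the pooled data, so total successes = posterior α − prior α and total failures = posterior β − prior β.
Total across both batches: 18−5=13 correct bits, 43−10=33 errors.
Subtract the second batch: 13−3=10 correct bits and 33−27=6 errors.

10 correct bits and 6 errors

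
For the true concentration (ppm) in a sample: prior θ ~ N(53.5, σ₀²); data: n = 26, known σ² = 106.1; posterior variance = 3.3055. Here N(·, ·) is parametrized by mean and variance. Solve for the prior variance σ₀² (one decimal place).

σ₀² = 17.4

For the Normal–Normal model with known σ², precisions add: τ_n = τ₀ + n/σ².
So 1/σ₀² = 1/3.3055 − 26/106.1 = 0.302526 − 0.245052 = 0.057474.
Hence σ₀² = 1/0.057474 ≈ 17.4.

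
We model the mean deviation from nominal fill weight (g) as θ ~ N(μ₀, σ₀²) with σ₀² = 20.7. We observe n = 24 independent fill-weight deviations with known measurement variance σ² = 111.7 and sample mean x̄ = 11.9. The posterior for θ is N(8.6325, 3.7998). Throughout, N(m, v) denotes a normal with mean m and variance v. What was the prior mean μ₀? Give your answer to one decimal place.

The posterior mean is a precision-weighted average: μ_n = (τ₀μ₀ + τ_data·x̄)/(τ₀+τ_data), with τ₀=1/σ₀² and τ_data=n/σ².
Here τ₀ = 1/20.7 = 0.048309 and τ_data = 24/111.7 = 0.214861, so τ_n = 0.263170.
Rearranging for μ₀: μ₀ = (μ_n·τ_n − τ_data·x̄)/τ₀ = (8.6325·0.263170 − 0.214861·11.9) / 0.048309 = -0.285031/0.048309 ≈ -5.9.

μ₀ = -5.9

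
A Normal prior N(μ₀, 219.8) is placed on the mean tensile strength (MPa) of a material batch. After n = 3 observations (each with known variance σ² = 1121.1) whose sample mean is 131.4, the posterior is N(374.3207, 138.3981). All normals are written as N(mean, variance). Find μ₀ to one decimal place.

With known observation variance, the Normal–Normal posterior has precision τ_n = τ₀ + n/σ² and mean μ_n = (τ₀μ₀ + (n/σ²)x̄)/τ_n.
Here τ₀ = 1/219.8 = 0.004550 and τ_data = 3/1121.1 = 0.002676, so τ_n = 0.007226.
Rearranging for μ₀: μ₀ = (μ_n·τ_n − τ_data·x̄)/τ₀ = (374.3207·0.007226 − 0.002676·131.4) / 0.004550 = 2.353215/0.004550 ≈ 517.2.

μ₀ = 517.2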